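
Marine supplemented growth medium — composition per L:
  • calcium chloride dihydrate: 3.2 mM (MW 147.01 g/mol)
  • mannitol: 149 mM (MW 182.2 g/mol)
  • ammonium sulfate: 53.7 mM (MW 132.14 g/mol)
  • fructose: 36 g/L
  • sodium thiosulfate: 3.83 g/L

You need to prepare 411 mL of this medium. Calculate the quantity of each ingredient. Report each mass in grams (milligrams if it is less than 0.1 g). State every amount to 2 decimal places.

Scale factor relative to 1 L: 0.411.
calcium chloride dihydrate: 3.2 mmol/L × 147.01 g/mol × 0.411 L ÷ 1000 = 0.19 g
mannitol: 149 mmol/L × 182.2 g/mol × 0.411 L ÷ 1000 = 11.16 g
ammonium sulfate: 53.7 mmol/L × 132.14 g/mol × 0.411 L ÷ 1000 = 2.92 g
fructose: 36 g/L × 0.411 L = 14.80 g
sodium thiosulfate: 3.83 g/L × 0.411 L = 1.57 g

calcium chloride dihydrate 0.19 g; mannitol 11.16 g; ammonium sulfate 2.92 g; fructose 14.80 g; sodium thiosulfate 1.57 g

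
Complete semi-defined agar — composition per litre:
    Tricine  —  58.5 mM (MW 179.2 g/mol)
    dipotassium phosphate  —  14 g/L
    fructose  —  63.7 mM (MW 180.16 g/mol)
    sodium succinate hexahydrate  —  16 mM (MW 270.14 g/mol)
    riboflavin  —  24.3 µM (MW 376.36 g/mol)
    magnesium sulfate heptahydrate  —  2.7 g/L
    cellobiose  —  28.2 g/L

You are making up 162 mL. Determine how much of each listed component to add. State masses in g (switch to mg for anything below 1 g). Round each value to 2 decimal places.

Scale factor relative to 1 L: 0.162.
Tricine: 58.5 mmol/L × 179.2 g/mol × 0.162 L ÷ 1000 = 1.70 g
dipotassium phosphate: 14 g/L × 0.162 L = 2.27 g
fructose: 63.7 mmol/L × 180.16 g/mol × 0.162 L ÷ 1000 = 1.86 g
sodium succinate hexahydrate: 16 mmol/L × 270.14 mg/mmol × 0.162 L = 700.20 mg
riboflavin: 24.3 µmol/L × 376.36 g/mol × 0.162 L ÷ 1000 = 1.48 mg
magnesium sulfate heptahydrate: 2.7 g/L × 0.162 L = 0.4374 g = 437.40 mg
cellobiose: 28.2 g/L × 0.162 L = 4.57 g

Tricine 1.70 g; dipotassium phosphate 2.27 g; fructose 1.86 g; sodium succinate hexahydrate 700.20 mg; riboflavin 1.48 mg; magnesium sulfate heptahydrate 437.40 mg; cellobiose 4.57 g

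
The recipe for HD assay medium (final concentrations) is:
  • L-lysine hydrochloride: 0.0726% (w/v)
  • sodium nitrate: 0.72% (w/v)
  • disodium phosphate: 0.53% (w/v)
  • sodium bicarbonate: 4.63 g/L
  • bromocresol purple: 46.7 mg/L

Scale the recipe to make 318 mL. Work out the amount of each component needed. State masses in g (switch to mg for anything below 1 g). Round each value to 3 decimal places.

L-lysine hydrochloride 230.868 mg; sodium nitrate 2.290 g; disodium phosphate 1.685 g; sodium bicarbonate 1.472 g; bromocresol purple 14.851 mg

Working volume: 318 mL = 0.318 L.
L-lysine hydrochloride: 0.0726% w/v = 0.726 g/L → 0.726 × 0.318 L = 0.230868 g = 230.868 mg
sodium nitrate: 0.72% w/v = 7.2 g/L → 7.2 × 0.318 L = 2.290 g
disodium phosphate: 0.53 g per 100 mL × 318 mL ÷ 100 = 1.685 g
sodium bicarbonate: 4.63 g/L × 0.318 L = 1.472 g
bromocresol purple: 46.7 mg/L × 0.318 L = 14.851 mg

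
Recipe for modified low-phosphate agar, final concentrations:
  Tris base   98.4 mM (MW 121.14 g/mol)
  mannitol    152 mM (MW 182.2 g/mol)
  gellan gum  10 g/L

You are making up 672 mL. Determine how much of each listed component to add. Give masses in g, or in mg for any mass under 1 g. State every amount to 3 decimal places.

Tris base 8.010 g; mannitol 18.611 g; gellan gum 6.720 g

Target volume = 672 mL = 0.672 L.
Tris base: 98.4 mmol/L × 121.14 g/mol × 0.672 L ÷ 1000 = 8.010 g
mannitol: 152 mmol/L × 182.2 g/mol × 0.672 L ÷ 1000 = 18.611 g
gellan gum: 10 g/L × 0.672 L = 6.720 g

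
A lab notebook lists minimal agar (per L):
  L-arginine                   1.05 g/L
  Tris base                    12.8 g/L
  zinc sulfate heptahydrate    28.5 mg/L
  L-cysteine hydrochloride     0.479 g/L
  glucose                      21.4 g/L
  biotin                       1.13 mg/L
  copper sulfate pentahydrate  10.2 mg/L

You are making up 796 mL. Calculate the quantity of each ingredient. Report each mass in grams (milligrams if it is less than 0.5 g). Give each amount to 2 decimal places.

L-arginine 0.84 g; Tris base 10.19 g; zinc sulfate heptahydrate 22.69 mg; L-cysteine hydrochloride 381.28 mg; glucose 17.03 g; biotin 0.90 mg; copper sulfate pentahydrate 8.12 mg

Scale factor relative to 1 L: 0.796.
L-arginine: 1.05 g/L × 0.796 L = 0.84 g
Tris base: 12.8 g/L × 0.796 L = 10.19 g
zinc sulfate heptahydrate: 28.5 mg/L × 0.796 L = 22.69 mg
L-cysteine hydrochloride: 0.479 g/L × 0.796 L = 0.381284 g = 381.28 mg
glucose: 21.4 g/L × 0.796 L = 17.03 g
biotin: 1.13 mg/L × 0.796 L = 0.90 mg
copper sulfate pentahydrate: 10.2 mg/L × 0.796 L = 8.12 mg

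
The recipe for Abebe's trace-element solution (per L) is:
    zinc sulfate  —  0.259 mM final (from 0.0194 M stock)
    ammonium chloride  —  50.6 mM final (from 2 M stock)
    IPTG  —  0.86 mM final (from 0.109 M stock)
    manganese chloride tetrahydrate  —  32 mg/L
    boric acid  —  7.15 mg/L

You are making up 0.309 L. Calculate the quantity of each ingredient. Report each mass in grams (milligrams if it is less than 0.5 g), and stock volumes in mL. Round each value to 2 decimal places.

zinc sulfate 4.13 mL; ammonium chloride 7.82 mL; IPTG 2.44 mL; manganese chloride tetrahydrate 9.89 mg; boric acid 2.21 mg

Scale factor relative to 1 L: 0.309.
zinc sulfate: dilute stock: 0.259 mM × 309 mL ÷ 19.4 mM = 4.13 mL
ammonium chloride: V = C2·V2/C1 = 50.6 mM × 309 mL ÷ 2000 mM = 7.82 mL
IPTG: V = C2·V2/C1 = 0.86 mM × 309 mL ÷ 109 mM = 2.44 mL
manganese chloride tetrahydrate: 32 mg/L × 0.309 L = 9.89 mg
boric acid: 7.15 mg/L × 0.309 L = 2.21 mg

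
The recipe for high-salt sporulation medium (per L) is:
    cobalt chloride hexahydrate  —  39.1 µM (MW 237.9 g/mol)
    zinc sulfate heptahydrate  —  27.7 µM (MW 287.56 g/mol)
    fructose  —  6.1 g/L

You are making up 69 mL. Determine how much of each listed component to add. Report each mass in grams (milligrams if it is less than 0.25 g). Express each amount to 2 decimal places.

Scale factor relative to 1 L: 0.069.
cobalt chloride hexahydrate: 39.1 µmol/L × 237.9 g/mol × 0.069 L ÷ 1000 = 0.64 mg
zinc sulfate heptahydrate: 27.7 µmol/L × 287.56 g/mol × 0.069 L ÷ 1000 = 0.55 mg
fructose: 6.1 g/L × 0.069 L = 0.42 g

cobalt chloride hexahydrate 0.64 mg; zinc sulfate heptahydrate 0.55 mg; fructose 0.42 g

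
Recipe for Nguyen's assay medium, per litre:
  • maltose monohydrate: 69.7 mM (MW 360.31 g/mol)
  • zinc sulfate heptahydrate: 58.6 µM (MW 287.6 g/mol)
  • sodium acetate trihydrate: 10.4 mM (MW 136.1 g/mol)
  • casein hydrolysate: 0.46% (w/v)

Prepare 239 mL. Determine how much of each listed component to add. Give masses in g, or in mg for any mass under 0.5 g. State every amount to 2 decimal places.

maltose monohydrate 6.00 g; zinc sulfate heptahydrate 4.03 mg; sodium acetate trihydrate 338.29 mg; casein hydrolysate 1.10 g

Scale factor relative to 1 L: 0.239.
maltose monohydrate: 69.7 mmol/L × 360.31 g/mol × 0.239 L ÷ 1000 = 6.00 g
zinc sulfate heptahydrate: 58.6 µmol/L × 287.6 g/mol × 0.239 L ÷ 1000 = 4.03 mg
sodium acetate trihydrate: 10.4 mmol/L × 136.1 mg/mmol × 0.239 L = 338.29 mg
casein hydrolysate: 0.46% w/v = 4.6 g/L → 4.6 × 0.239 L = 1.10 g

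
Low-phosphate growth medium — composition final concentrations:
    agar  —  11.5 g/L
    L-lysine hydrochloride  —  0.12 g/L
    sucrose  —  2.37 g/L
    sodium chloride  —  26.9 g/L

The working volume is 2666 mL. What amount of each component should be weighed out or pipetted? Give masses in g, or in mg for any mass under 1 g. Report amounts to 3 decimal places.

Target volume = 2666 mL = 2.666 L.
agar: 11.5 g/L × 2.666 L = 30.659 g
L-lysine hydrochloride: 0.12 g/L × 2.666 L = 0.31992 g = 319.920 mg
sucrose: 2.37 g/L × 2.666 L = 6.318 g
sodium chloride: 26.9 g/L × 2.666 L = 71.715 g

agar 30.659 g; L-lysine hydrochloride 319.920 mg; sucrose 6.318 g; sodium chloride 71.715 g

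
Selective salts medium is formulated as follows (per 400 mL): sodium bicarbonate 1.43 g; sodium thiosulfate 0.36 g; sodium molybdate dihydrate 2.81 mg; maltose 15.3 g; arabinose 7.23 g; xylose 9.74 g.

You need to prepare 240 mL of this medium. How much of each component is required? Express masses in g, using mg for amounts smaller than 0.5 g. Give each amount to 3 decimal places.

sodium bicarbonate 0.858 g; sodium thiosulfate 216.000 mg; sodium molybdate dihydrate 1.686 mg; maltose 9.180 g; arabinose 4.338 g; xylose 5.844 g

Scale factor = 240 mL / 400 mL = 0.6.
sodium bicarbonate: 1.43 g × (240 mL / 400 mL) = 0.858 g
sodium thiosulfate: 0.36 g × (240 mL / 400 mL) = 0.216 g = 216.000 mg
sodium molybdate dihydrate: 2.81 mg × (240 mL / 400 mL) = 1.686 mg
maltose: 15.3 g × (240 mL / 400 mL) = 9.180 g
arabinose: 7.23 g × (240 mL / 400 mL) = 4.338 g
xylose: 9.74 g × (240 mL / 400 mL) = 5.844 g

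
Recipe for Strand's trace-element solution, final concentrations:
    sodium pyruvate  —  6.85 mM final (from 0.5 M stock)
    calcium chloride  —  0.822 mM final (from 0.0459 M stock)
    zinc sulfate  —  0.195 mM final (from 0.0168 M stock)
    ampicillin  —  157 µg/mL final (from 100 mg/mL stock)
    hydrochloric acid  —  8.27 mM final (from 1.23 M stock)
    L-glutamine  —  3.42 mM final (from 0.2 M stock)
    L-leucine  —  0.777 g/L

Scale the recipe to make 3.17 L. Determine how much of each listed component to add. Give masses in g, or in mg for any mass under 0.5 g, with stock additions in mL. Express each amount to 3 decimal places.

Scale factor relative to 1 L: 3.17.
sodium pyruvate: dilute stock: 6.85 mM × 3170 mL ÷ 500 mM = 43.429 mL
calcium chloride: dilute stock: 0.822 mM × 3170 mL ÷ 45.9 mM = 56.770 mL
zinc sulfate: V = C2·V2/C1 = 0.195 mM × 3170 mL ÷ 16.8 mM = 36.795 mL
ampicillin: C1V1 = C2V2 → 157 µg/mL × 3170 mL ÷ 100000 µg/mL = 4.977 mL
hydrochloric acid: C1V1 = C2V2 → 8.27 mM × 3170 mL ÷ 1230 mM = 21.314 mL
L-glutamine: dilute stock: 3.42 mM × 3170 mL ÷ 200 mM = 54.207 mL
L-leucine: 0.777 g/L × 3.17 L = 2.463 g

sodium pyruvate 43.429 mL; calcium chloride 56.770 mL; zinc sulfate 36.795 mL; ampicillin 4.977 mL; hydrochloric acid 21.314 mL; L-glutamine 54.207 mL; L-leucine 2.463 g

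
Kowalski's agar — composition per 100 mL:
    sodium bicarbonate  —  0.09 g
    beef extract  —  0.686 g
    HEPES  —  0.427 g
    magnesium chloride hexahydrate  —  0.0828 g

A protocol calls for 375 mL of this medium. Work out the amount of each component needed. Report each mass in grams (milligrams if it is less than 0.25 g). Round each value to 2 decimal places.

Ratio of target to recipe volume: 375 / 100 = 3.75.
sodium bicarbonate: 0.09 g × (375 mL / 100 mL) = 0.34 g
beef extract: 0.686 g × (375 mL / 100 mL) = 2.57 g
HEPES: 0.427 g × (375 mL / 100 mL) = 1.60 g
magnesium chloride hexahydrate: 0.0828 g × (375 mL / 100 mL) = 0.31 g

sodium bicarbonate 0.34 g; beef extract 2.57 g; HEPES 1.60 g; magnesium chloride hexahydrate 0.31 g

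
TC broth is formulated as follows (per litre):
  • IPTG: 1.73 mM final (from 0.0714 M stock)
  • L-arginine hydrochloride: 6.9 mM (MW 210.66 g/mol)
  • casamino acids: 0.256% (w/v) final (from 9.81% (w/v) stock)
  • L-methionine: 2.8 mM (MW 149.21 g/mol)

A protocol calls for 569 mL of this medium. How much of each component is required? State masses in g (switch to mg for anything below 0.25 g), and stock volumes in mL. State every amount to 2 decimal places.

Scale factor relative to 1 L: 0.569.
IPTG: V = C2·V2/C1 = 1.73 mM × 569 mL ÷ 71.4 mM = 13.79 mL
L-arginine hydrochloride: 6.9 mmol/L × 210.66 g/mol × 0.569 L ÷ 1000 = 0.83 g
casamino acids: V = C2·V2/C1 = 0.256% ÷ 9.81% × 569 mL = 14.85 mL
L-methionine: 2.8 mmol/L × 149.21 mg/mmol × 0.569 L = 237.72 mg

IPTG 13.79 mL; L-arginine hydrochloride 0.83 g; casamino acids 14.85 mL; L-methionine 237.72 mg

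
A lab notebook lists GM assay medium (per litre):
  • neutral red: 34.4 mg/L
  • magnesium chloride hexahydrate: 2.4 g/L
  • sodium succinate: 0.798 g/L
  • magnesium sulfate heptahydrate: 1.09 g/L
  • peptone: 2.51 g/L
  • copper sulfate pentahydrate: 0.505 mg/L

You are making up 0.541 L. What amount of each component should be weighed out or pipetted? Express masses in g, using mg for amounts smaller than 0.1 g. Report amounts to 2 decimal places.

Working volume: 0.541 L.
neutral red: 34.4 mg/L × 0.541 L = 18.61 mg
magnesium chloride hexahydrate: 2.4 g/L × 0.541 L = 1.30 g
sodium succinate: 0.798 g/L × 0.541 L = 0.43 g
magnesium sulfate heptahydrate: 1.09 g/L × 0.541 L = 0.59 g
peptone: 2.51 g/L × 0.541 L = 1.36 g
copper sulfate pentahydrate: 0.505 mg/L × 0.541 L = 0.27 mg

neutral red 18.61 mg; magnesium chloride hexahydrate 1.30 g; sodium succinate 0.43 g; magnesium sulfate heptahydrate 0.59 g; peptone 1.36 g; copper sulfate pentahydrate 0.27 mg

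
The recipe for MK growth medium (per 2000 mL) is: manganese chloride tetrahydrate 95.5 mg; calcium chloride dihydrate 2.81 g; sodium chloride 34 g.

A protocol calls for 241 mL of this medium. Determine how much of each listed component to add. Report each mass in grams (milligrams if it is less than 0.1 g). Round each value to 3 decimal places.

Ratio of target to recipe volume: 241 / 2000 = 0.1205.
manganese chloride tetrahydrate: 95.5 mg × (241 mL / 2000 mL) = 11.508 mg
calcium chloride dihydrate: 2.81 g × (241 mL / 2000 mL) = 0.339 g
sodium chloride: 34 g × (241 mL / 2000 mL) = 4.097 g

manganese chloride tetrahydrate 11.508 mg; calcium chloride dihydrate 0.339 g; sodium chloride 4.097 g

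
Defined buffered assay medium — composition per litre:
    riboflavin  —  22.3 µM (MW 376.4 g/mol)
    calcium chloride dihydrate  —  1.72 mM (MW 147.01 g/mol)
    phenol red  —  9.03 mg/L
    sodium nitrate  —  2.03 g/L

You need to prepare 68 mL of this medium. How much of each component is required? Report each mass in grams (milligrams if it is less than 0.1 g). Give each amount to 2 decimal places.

Target volume = 68 mL = 0.068 L.
riboflavin: 22.3 µmol/L × 376.4 g/mol × 0.068 L ÷ 1000 = 0.57 mg
calcium chloride dihydrate: 1.72 mmol/L × 147.01 mg/mmol × 0.068 L = 17.19 mg
phenol red: 9.03 mg/L × 0.068 L = 0.61 mg
sodium nitrate: 2.03 g/L × 0.068 L = 0.14 g

riboflavin 0.57 mg; calcium chloride dihydrate 17.19 mg; phenol red 0.61 mg; sodium nitrate 0.14 g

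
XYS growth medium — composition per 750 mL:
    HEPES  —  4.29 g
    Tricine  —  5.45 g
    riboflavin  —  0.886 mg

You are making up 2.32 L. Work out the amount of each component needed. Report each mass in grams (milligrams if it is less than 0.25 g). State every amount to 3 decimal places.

Ratio of target to recipe volume: 2320 / 750 = 3.09333.
HEPES: 4.29 g × (2320 mL / 750 mL) = 13.270 g
Tricine: 5.45 g × (2320 mL / 750 mL) = 16.859 g
riboflavin: 0.886 mg × (2320 mL / 750 mL) = 2.741 mg

HEPES 13.270 g; Tricine 16.859 g; riboflavin 2.741 mg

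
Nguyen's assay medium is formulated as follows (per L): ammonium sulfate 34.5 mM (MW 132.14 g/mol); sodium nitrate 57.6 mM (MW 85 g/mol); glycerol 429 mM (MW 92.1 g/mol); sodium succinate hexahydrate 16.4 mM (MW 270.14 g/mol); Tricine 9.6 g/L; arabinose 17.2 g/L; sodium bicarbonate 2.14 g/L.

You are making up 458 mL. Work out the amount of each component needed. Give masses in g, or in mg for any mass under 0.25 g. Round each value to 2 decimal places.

Scale factor relative to 1 L: 0.458.
ammonium sulfate: 34.5 mmol/L × 132.14 g/mol × 0.458 L ÷ 1000 = 2.09 g
sodium nitrate: 57.6 mmol/L × 85 g/mol × 0.458 L ÷ 1000 = 2.24 g
glycerol: 429 mmol/L × 92.1 g/mol × 0.458 L ÷ 1000 = 18.10 g
sodium succinate hexahydrate: 16.4 mmol/L × 270.14 g/mol × 0.458 L ÷ 1000 = 2.03 g
Tricine: 9.6 g/L × 0.458 L = 4.40 g
arabinose: 17.2 g/L × 0.458 L = 7.88 g
sodium bicarbonate: 2.14 g/L × 0.458 L = 0.98 g

ammonium sulfate 2.09 g; sodium nitrate 2.24 g; glycerol 18.10 g; sodium succinate hexahydrate 2.03 g; Tricine 4.40 g; arabinose 7.88 g; sodium bicarbonate 0.98 g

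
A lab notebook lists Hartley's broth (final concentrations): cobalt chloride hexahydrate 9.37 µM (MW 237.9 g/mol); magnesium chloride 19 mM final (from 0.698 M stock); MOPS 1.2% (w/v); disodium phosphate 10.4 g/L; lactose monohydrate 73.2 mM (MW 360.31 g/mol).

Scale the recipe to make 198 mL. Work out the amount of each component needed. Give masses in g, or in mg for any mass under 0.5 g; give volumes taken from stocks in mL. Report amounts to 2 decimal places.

cobalt chloride hexahydrate 0.44 mg; magnesium chloride 5.39 mL; MOPS 2.38 g; disodium phosphate 2.06 g; lactose monohydrate 5.22 g

Scale factor relative to 1 L: 0.198.
cobalt chloride hexahydrate: 9.37 µmol/L × 237.9 g/mol × 0.198 L ÷ 1000 = 0.44 mg
magnesium chloride: dilute stock: 19 mM × 198 mL ÷ 698 mM = 5.39 mL
MOPS: 1.2 g per 100 mL × 198 mL ÷ 100 = 2.38 g
disodium phosphate: 10.4 g/L × 0.198 L = 2.06 g
lactose monohydrate: 73.2 mmol/L × 360.31 g/mol × 0.198 L ÷ 1000 = 5.22 g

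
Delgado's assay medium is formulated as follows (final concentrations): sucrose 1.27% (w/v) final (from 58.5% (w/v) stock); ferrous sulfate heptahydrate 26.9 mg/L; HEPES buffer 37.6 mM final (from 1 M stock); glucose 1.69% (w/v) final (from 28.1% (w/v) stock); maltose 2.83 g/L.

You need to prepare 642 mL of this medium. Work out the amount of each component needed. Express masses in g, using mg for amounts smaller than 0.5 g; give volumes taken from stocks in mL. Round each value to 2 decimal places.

sucrose 13.94 mL; ferrous sulfate heptahydrate 17.27 mg; HEPES buffer 24.14 mL; glucose 38.61 mL; maltose 1.82 g

Working volume: 642 mL = 0.642 L.
sucrose: dilute stock: 1.27% ÷ 58.5% × 642 mL = 13.94 mL
ferrous sulfate heptahydrate: 26.9 mg/L × 0.642 L = 17.27 mg
HEPES buffer: V = C2·V2/C1 = 37.6 mM × 642 mL ÷ 1000 mM = 24.14 mL
glucose: V = C2·V2/C1 = 1.69% ÷ 28.1% × 642 mL = 38.61 mL
maltose: 2.83 g/L × 0.642 L = 1.82 g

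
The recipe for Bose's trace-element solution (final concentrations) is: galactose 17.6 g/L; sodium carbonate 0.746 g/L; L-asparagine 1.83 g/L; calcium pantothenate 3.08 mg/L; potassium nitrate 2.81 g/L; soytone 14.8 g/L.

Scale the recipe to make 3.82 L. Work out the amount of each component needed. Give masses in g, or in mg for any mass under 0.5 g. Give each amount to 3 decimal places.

galactose 67.232 g; sodium carbonate 2.850 g; L-asparagine 6.991 g; calcium pantothenate 11.766 mg; potassium nitrate 10.734 g; soytone 56.536 g

Scale factor relative to 1 L: 3.82.
galactose: 17.6 g/L × 3.82 L = 67.232 g
sodium carbonate: 0.746 g/L × 3.82 L = 2.850 g
L-asparagine: 1.83 g/L × 3.82 L = 6.991 g
calcium pantothenate: 3.08 mg/L × 3.82 L = 11.766 mg
potassium nitrate: 2.81 g/L × 3.82 L = 10.734 g
soytone: 14.8 g/L × 3.82 L = 56.536 g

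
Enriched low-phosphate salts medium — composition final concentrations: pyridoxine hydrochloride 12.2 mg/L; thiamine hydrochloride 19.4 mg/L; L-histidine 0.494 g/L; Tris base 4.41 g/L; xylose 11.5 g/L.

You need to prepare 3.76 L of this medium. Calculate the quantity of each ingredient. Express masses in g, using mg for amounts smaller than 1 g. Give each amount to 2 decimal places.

Scale factor relative to 1 L: 3.76.
pyridoxine hydrochloride: 12.2 mg/L × 3.76 L = 45.87 mg
thiamine hydrochloride: 19.4 mg/L × 3.76 L = 72.94 mg
L-histidine: 0.494 g/L × 3.76 L = 1.86 g
Tris base: 4.41 g/L × 3.76 L = 16.58 g
xylose: 11.5 g/L × 3.76 L = 43.24 g

pyridoxine hydrochloride 45.87 mg; thiamine hydrochloride 72.94 mg; L-histidine 1.86 g; Tris base 16.58 g; xylose 43.24 g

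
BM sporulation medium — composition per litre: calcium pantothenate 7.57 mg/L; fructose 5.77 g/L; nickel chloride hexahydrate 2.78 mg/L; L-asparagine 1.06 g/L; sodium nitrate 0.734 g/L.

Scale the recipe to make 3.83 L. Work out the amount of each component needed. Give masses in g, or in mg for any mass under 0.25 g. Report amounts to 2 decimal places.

Scale factor relative to 1 L: 3.83.
calcium pantothenate: 7.57 mg/L × 3.83 L = 28.99 mg
fructose: 5.77 g/L × 3.83 L = 22.10 g
nickel chloride hexahydrate: 2.78 mg/L × 3.83 L = 10.65 mg
L-asparagine: 1.06 g/L × 3.83 L = 4.06 g
sodium nitrate: 0.734 g/L × 3.83 L = 2.81 g

calcium pantothenate 28.99 mg; fructose 22.10 g; nickel chloride hexahydrate 10.65 mg; L-asparagine 4.06 g; sodium nitrate 2.81 g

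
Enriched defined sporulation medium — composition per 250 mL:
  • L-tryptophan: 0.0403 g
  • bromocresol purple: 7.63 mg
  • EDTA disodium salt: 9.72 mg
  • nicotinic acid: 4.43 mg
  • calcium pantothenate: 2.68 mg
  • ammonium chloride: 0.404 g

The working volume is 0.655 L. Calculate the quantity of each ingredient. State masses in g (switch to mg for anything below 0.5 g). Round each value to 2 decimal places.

Ratio of target to recipe volume: 655 / 250 = 2.62.
L-tryptophan: 0.0403 g × (655 mL / 250 mL) = 0.105586 g = 105.59 mg
bromocresol purple: 7.63 mg × (655 mL / 250 mL) = 19.99 mg
EDTA disodium salt: 9.72 mg × (655 mL / 250 mL) = 25.47 mg
nicotinic acid: 4.43 mg × (655 mL / 250 mL) = 11.61 mg
calcium pantothenate: 2.68 mg × (655 mL / 250 mL) = 7.02 mg
ammonium chloride: 0.404 g × (655 mL / 250 mL) = 1.06 g

L-tryptophan 105.59 mg; bromocresol purple 19.99 mg; EDTA disodium salt 25.47 mg; nicotinic acid 11.61 mg; calcium pantothenate 7.02 mg; ammonium chloride 1.06 g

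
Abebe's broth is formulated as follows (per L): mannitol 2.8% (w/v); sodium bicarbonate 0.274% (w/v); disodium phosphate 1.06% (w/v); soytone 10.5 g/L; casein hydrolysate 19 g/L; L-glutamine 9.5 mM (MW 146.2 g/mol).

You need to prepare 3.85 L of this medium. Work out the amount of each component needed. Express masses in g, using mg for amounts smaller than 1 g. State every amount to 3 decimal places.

Working volume: 3.85 L.
mannitol: 2.8 g per 100 mL × 3850 mL ÷ 100 = 107.800 g
sodium bicarbonate: 0.274% w/v = 2.74 g/L → 2.74 × 3.85 L = 10.549 g
disodium phosphate: 1.06% w/v = 10.6 g/L → 10.6 × 3.85 L = 40.810 g
soytone: 10.5 g/L × 3.85 L = 40.425 g
casein hydrolysate: 19 g/L × 3.85 L = 73.150 g
L-glutamine: 9.5 mmol/L × 146.2 g/mol × 3.85 L ÷ 1000 = 5.347 g

mannitol 107.800 g; sodium bicarbonate 10.549 g; disodium phosphate 40.810 g; soytone 40.425 g; casein hydrolysate 73.150 g; L-glutamine 5.347 g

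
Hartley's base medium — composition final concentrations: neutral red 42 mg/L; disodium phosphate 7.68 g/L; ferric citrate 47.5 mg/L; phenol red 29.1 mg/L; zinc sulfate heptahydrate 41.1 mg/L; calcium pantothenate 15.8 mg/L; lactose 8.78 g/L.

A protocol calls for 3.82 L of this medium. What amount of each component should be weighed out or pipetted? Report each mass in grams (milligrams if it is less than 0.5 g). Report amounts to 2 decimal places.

neutral red 160.44 mg; disodium phosphate 29.34 g; ferric citrate 181.45 mg; phenol red 111.16 mg; zinc sulfate heptahydrate 157.00 mg; calcium pantothenate 60.36 mg; lactose 33.54 g

Working volume: 3.82 L.
neutral red: 42 mg/L × 3.82 L = 160.44 mg
disodium phosphate: 7.68 g/L × 3.82 L = 29.34 g
ferric citrate: 47.5 mg/L × 3.82 L = 181.45 mg
phenol red: 29.1 mg/L × 3.82 L = 111.16 mg
zinc sulfate heptahydrate: 41.1 mg/L × 3.82 L = 157.00 mg
calcium pantothenate: 15.8 mg/L × 3.82 L = 60.36 mg
lactose: 8.78 g/L × 3.82 L = 33.54 g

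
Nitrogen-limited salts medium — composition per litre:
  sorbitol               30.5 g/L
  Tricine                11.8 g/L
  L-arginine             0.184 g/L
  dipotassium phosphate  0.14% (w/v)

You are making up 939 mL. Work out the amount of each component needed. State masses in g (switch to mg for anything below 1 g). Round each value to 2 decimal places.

Target volume = 939 mL = 0.939 L.
sorbitol: 30.5 g/L × 0.939 L = 28.64 g
Tricine: 11.8 g/L × 0.939 L = 11.08 g
L-arginine: 0.184 g/L × 0.939 L = 0.172776 g = 172.78 mg
dipotassium phosphate: 0.14% w/v = 1.4 g/L → 1.4 × 0.939 L = 1.31 g

sorbitol 28.64 g; Tricine 11.08 g; L-arginine 172.78 mg; dipotassium phosphate 1.31 g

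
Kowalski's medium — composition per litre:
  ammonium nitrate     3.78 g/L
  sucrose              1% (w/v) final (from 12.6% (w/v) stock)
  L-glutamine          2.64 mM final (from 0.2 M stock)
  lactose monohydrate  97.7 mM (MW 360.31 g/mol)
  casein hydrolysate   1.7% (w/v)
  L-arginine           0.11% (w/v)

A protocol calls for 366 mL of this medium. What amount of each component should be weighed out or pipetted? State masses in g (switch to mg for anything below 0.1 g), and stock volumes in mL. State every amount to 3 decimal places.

Target volume = 366 mL = 0.366 L.
ammonium nitrate: 3.78 g/L × 0.366 L = 1.383 g
sucrose: dilute stock: 1% ÷ 12.6% × 366 mL = 29.048 mL
L-glutamine: dilute stock: 2.64 mM × 366 mL ÷ 200 mM = 4.831 mL
lactose monohydrate: 97.7 mmol/L × 360.31 g/mol × 0.366 L ÷ 1000 = 12.884 g
casein hydrolysate: 1.7% w/v = 17 g/L → 17 × 0.366 L = 6.222 g
L-arginine: 0.11 g per 100 mL × 366 mL ÷ 100 = 0.403 g

ammonium nitrate 1.383 g; sucrose 29.048 mL; L-glutamine 4.831 mL; lactose monohydrate 12.884 g; casein hydrolysate 6.222 g; L-arginine 0.403 g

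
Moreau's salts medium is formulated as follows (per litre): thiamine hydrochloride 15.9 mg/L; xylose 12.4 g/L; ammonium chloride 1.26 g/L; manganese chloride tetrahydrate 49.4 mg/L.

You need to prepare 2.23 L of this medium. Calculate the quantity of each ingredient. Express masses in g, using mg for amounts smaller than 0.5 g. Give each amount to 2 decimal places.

Working volume: 2.23 L.
thiamine hydrochloride: 15.9 mg/L × 2.23 L = 35.46 mg
xylose: 12.4 g/L × 2.23 L = 27.65 g
ammonium chloride: 1.26 g/L × 2.23 L = 2.81 g
manganese chloride tetrahydrate: 49.4 mg/L × 2.23 L = 110.16 mg

thiamine hydrochloride 35.46 mg; xylose 27.65 g; ammonium chloride 2.81 g; manganese chloride tetrahydrate 110.16 mg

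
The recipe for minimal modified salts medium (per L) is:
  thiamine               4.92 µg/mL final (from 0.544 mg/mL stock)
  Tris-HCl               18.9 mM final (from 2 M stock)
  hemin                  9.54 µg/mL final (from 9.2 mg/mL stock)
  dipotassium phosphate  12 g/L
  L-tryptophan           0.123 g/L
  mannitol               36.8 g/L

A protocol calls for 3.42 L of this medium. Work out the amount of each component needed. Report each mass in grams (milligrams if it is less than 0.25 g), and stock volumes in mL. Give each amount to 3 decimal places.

Scale factor relative to 1 L: 3.42.
thiamine: V = C2·V2/C1 = 4.92 µg/mL × 3420 mL ÷ 544 µg/mL = 30.931 mL
Tris-HCl: dilute stock: 18.9 mM × 3420 mL ÷ 2000 mM = 32.319 mL
hemin: C1V1 = C2V2 → 9.54 µg/mL × 3420 mL ÷ 9200 µg/mL = 3.546 mL
dipotassium phosphate: 12 g/L × 3.42 L = 41.040 g
L-tryptophan: 0.123 g/L × 3.42 L = 0.421 g
mannitol: 36.8 g/L × 3.42 L = 125.856 g

thiamine 30.931 mL; Tris-HCl 32.319 mL; hemin 3.546 mL; dipotassium phosphate 41.040 g; L-tryptophan 0.421 g; mannitol 125.856 g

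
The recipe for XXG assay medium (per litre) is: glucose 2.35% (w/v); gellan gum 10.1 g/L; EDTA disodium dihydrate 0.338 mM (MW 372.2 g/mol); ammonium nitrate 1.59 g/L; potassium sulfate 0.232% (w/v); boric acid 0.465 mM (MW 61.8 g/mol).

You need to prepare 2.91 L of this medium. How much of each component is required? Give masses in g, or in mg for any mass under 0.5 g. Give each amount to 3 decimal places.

Scale factor relative to 1 L: 2.91.
glucose: 2.35% w/v = 23.5 g/L → 23.5 × 2.91 L = 68.385 g
gellan gum: 10.1 g/L × 2.91 L = 29.391 g
EDTA disodium dihydrate: 0.338 mmol/L × 372.2 mg/mmol × 2.91 L = 366.088 mg
ammonium nitrate: 1.59 g/L × 2.91 L = 4.627 g
potassium sulfate: 0.232% w/v = 2.32 g/L → 2.32 × 2.91 L = 6.751 g
boric acid: 0.465 mmol/L × 61.8 mg/mmol × 2.91 L = 83.625 mg

glucose 68.385 g; gellan gum 29.391 g; EDTA disodium dihydrate 366.088 mg; ammonium nitrate 4.627 g; potassium sulfate 6.751 g; boric acid 83.625 mg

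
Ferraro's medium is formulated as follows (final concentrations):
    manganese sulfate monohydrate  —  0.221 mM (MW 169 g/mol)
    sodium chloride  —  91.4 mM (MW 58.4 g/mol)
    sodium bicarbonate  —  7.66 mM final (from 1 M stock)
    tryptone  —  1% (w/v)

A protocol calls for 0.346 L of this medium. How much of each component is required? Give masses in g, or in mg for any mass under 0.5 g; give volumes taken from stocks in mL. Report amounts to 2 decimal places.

manganese sulfate monohydrate 12.92 mg; sodium chloride 1.85 g; sodium bicarbonate 2.65 mL; tryptone 3.46 g

Scale factor relative to 1 L: 0.346.
manganese sulfate monohydrate: 0.221 mmol/L × 169 mg/mmol × 0.346 L = 12.92 mg
sodium chloride: 91.4 mmol/L × 58.4 g/mol × 0.346 L ÷ 1000 = 1.85 g
sodium bicarbonate: dilute stock: 7.66 mM × 346 mL ÷ 1000 mM = 2.65 mL
tryptone: 1% w/v = 10 g/L → 10 × 0.346 L = 3.46 g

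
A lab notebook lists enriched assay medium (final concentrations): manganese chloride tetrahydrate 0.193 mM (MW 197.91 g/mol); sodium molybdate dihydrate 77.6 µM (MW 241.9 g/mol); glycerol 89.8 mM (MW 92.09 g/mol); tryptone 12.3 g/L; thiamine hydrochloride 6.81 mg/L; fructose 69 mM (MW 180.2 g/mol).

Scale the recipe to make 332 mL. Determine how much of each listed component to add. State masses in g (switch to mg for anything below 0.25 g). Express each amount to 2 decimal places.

Working volume: 332 mL = 0.332 L.
manganese chloride tetrahydrate: 0.193 mmol/L × 197.91 mg/mmol × 0.332 L = 12.68 mg
sodium molybdate dihydrate: 77.6 µmol/L × 241.9 g/mol × 0.332 L ÷ 1000 = 6.23 mg
glycerol: 89.8 mmol/L × 92.09 g/mol × 0.332 L ÷ 1000 = 2.75 g
tryptone: 12.3 g/L × 0.332 L = 4.08 g
thiamine hydrochloride: 6.81 mg/L × 0.332 L = 2.26 mg
fructose: 69 mmol/L × 180.2 g/mol × 0.332 L ÷ 1000 = 4.13 g

manganese chloride tetrahydrate 12.68 mg; sodium molybdate dihydrate 6.23 mg; glycerol 2.75 g; tryptone 4.08 g; thiamine hydrochloride 2.26 mg; fructose 4.13 g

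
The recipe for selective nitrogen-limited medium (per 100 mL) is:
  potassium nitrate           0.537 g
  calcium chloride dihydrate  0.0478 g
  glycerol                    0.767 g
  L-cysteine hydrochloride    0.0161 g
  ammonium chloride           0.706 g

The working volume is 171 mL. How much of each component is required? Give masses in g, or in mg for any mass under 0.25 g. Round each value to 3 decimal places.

potassium nitrate 0.918 g; calcium chloride dihydrate 81.738 mg; glycerol 1.312 g; L-cysteine hydrochloride 27.531 mg; ammonium chloride 1.207 g

Ratio of target to recipe volume: 171 / 100 = 1.71.
potassium nitrate: 0.537 g × (171 mL / 100 mL) = 0.918 g
calcium chloride dihydrate: 0.0478 g × (171 mL / 100 mL) = 0.081738 g = 81.738 mg
glycerol: 0.767 g × (171 mL / 100 mL) = 1.312 g
L-cysteine hydrochloride: 0.0161 g × (171 mL / 100 mL) = 0.027531 g = 27.531 mg
ammonium chloride: 0.706 g × (171 mL / 100 mL) = 1.207 g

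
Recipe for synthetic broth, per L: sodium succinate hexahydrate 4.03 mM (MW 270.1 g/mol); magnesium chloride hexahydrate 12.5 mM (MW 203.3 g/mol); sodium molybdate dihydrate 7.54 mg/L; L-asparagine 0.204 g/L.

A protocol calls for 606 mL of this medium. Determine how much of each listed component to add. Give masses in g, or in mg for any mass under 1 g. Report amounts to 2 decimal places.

Scale factor relative to 1 L: 0.606.
sodium succinate hexahydrate: 4.03 mmol/L × 270.1 mg/mmol × 0.606 L = 659.63 mg
magnesium chloride hexahydrate: 12.5 mmol/L × 203.3 g/mol × 0.606 L ÷ 1000 = 1.54 g
sodium molybdate dihydrate: 7.54 mg/L × 0.606 L = 4.57 mg
L-asparagine: 0.204 g/L × 0.606 L = 0.123624 g = 123.62 mg

sodium succinate hexahydrate 659.63 mg; magnesium chloride hexahydrate 1.54 g; sodium molybdate dihydrate 4.57 mg; L-asparagine 123.62 mg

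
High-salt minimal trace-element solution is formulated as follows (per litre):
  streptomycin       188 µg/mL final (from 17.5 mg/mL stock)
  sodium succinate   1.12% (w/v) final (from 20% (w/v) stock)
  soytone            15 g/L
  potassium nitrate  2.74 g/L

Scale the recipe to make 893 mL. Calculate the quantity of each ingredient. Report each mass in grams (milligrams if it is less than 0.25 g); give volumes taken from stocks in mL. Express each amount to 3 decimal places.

Scale factor relative to 1 L: 0.893.
streptomycin: dilute stock: 188 µg/mL × 893 mL ÷ 17500 µg/mL = 9.593 mL
sodium succinate: dilute stock: 1.12% ÷ 20% × 893 mL = 50.008 mL
soytone: 15 g/L × 0.893 L = 13.395 g
potassium nitrate: 2.74 g/L × 0.893 L = 2.447 g

streptomycin 9.593 mL; sodium succinate 50.008 mL; soytone 13.395 g; potassium nitrate 2.447 g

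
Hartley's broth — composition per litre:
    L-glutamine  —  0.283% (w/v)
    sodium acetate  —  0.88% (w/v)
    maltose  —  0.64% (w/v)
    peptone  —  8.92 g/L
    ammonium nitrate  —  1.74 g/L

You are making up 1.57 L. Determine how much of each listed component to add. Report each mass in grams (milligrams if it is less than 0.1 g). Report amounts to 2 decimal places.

L-glutamine 4.44 g; sodium acetate 13.82 g; maltose 10.05 g; peptone 14.00 g; ammonium nitrate 2.73 g

Working volume: 1.57 L.
L-glutamine: 0.283 g per 100 mL × 1570 mL ÷ 100 = 4.44 g
sodium acetate: 0.88 g per 100 mL × 1570 mL ÷ 100 = 13.82 g
maltose: 0.64% w/v = 6.4 g/L → 6.4 × 1.57 L = 10.05 g
peptone: 8.92 g/L × 1.57 L = 14.00 g
ammonium nitrate: 1.74 g/L × 1.57 L = 2.73 g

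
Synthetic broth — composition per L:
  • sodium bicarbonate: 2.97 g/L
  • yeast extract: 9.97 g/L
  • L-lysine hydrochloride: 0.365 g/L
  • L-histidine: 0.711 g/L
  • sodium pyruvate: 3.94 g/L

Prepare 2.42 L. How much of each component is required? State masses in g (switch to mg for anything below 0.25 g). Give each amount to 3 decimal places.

sodium bicarbonate 7.187 g; yeast extract 24.127 g; L-lysine hydrochloride 0.883 g; L-histidine 1.721 g; sodium pyruvate 9.535 g

Working volume: 2.42 L.
sodium bicarbonate: 2.97 g/L × 2.42 L = 7.187 g
yeast extract: 9.97 g/L × 2.42 L = 24.127 g
L-lysine hydrochloride: 0.365 g/L × 2.42 L = 0.883 g
L-histidine: 0.711 g/L × 2.42 L = 1.721 g
sodium pyruvate: 3.94 g/L × 2.42 L = 9.535 g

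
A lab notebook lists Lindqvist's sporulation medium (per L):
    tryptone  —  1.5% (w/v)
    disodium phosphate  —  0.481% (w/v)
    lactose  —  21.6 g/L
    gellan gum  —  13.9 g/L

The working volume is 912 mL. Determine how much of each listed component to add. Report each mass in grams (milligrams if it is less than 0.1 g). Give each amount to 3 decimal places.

tryptone 13.680 g; disodium phosphate 4.387 g; lactose 19.699 g; gellan gum 12.677 g

Scale factor relative to 1 L: 0.912.
tryptone: 1.5% w/v = 15 g/L → 15 × 0.912 L = 13.680 g
disodium phosphate: 0.481 g per 100 mL × 912 mL ÷ 100 = 4.387 g
lactose: 21.6 g/L × 0.912 L = 19.699 g
gellan gum: 13.9 g/L × 0.912 L = 12.677 g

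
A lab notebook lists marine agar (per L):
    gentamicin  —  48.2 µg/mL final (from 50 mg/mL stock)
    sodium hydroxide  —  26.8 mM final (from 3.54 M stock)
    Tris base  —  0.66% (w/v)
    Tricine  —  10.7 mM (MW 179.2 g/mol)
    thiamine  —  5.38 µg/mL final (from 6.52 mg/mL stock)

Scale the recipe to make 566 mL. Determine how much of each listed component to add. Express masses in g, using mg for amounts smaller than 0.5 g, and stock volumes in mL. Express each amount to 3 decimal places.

Target volume = 566 mL = 0.566 L.
gentamicin: dilute stock: 48.2 µg/mL × 566 mL ÷ 50000 µg/mL = 0.546 mL
sodium hydroxide: V = C2·V2/C1 = 26.8 mM × 566 mL ÷ 3540 mM = 4.285 mL
Tris base: 0.66 g per 100 mL × 566 mL ÷ 100 = 3.736 g
Tricine: 10.7 mmol/L × 179.2 g/mol × 0.566 L ÷ 1000 = 1.085 g
thiamine: C1V1 = C2V2 → 5.38 µg/mL × 566 mL ÷ 6520 µg/mL = 0.467 mL

gentamicin 0.546 mL; sodium hydroxide 4.285 mL; Tris base 3.736 g; Tricine 1.085 g; thiamine 0.467 mL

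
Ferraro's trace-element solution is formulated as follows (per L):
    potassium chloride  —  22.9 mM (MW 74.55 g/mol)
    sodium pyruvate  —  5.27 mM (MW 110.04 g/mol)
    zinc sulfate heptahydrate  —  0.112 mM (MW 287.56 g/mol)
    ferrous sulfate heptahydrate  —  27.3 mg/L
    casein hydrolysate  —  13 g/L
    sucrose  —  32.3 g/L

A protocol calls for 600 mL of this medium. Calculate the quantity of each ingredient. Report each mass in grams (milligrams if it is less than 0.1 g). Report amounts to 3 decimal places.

potassium chloride 1.024 g; sodium pyruvate 0.348 g; zinc sulfate heptahydrate 19.324 mg; ferrous sulfate heptahydrate 16.380 mg; casein hydrolysate 7.800 g; sucrose 19.380 g

Scale factor relative to 1 L: 0.6.
potassium chloride: 22.9 mmol/L × 74.55 g/mol × 0.6 L ÷ 1000 = 1.024 g
sodium pyruvate: 5.27 mmol/L × 110.04 g/mol × 0.6 L ÷ 1000 = 0.348 g
zinc sulfate heptahydrate: 0.112 mmol/L × 287.56 mg/mmol × 0.6 L = 19.324 mg
ferrous sulfate heptahydrate: 27.3 mg/L × 0.6 L = 16.380 mg
casein hydrolysate: 13 g/L × 0.6 L = 7.800 g
sucrose: 32.3 g/L × 0.6 L = 19.380 g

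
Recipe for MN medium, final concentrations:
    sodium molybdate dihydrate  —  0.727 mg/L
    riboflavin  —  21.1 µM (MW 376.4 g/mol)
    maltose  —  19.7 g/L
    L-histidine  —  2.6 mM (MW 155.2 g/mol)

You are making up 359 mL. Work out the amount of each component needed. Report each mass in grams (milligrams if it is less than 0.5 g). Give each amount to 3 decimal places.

Target volume = 359 mL = 0.359 L.
sodium molybdate dihydrate: 0.727 mg/L × 0.359 L = 0.261 mg
riboflavin: 21.1 µmol/L × 376.4 g/mol × 0.359 L ÷ 1000 = 2.851 mg
maltose: 19.7 g/L × 0.359 L = 7.072 g
L-histidine: 2.6 mmol/L × 155.2 mg/mmol × 0.359 L = 144.864 mg

sodium molybdate dihydrate 0.261 mg; riboflavin 2.851 mg; maltose 7.072 g; L-histidine 144.864 mg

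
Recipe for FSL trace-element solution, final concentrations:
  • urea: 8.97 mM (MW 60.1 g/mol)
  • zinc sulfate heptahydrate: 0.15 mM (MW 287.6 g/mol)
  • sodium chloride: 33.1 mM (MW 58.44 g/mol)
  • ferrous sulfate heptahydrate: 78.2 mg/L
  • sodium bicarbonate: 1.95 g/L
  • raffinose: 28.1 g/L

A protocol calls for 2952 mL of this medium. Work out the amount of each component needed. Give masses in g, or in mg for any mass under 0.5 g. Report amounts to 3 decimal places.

Working volume: 2952 mL = 2.952 L.
urea: 8.97 mmol/L × 60.1 g/mol × 2.952 L ÷ 1000 = 1.591 g
zinc sulfate heptahydrate: 0.15 mmol/L × 287.6 mg/mmol × 2.952 L = 127.349 mg
sodium chloride: 33.1 mmol/L × 58.44 g/mol × 2.952 L ÷ 1000 = 5.710 g
ferrous sulfate heptahydrate: 78.2 mg/L × 2.952 L = 230.846 mg
sodium bicarbonate: 1.95 g/L × 2.952 L = 5.756 g
raffinose: 28.1 g/L × 2.952 L = 82.951 g

urea 1.591 g; zinc sulfate heptahydrate 127.349 mg; sodium chloride 5.710 g; ferrous sulfate heptahydrate 230.846 mg; sodium bicarbonate 5.756 g; raffinose 82.951 g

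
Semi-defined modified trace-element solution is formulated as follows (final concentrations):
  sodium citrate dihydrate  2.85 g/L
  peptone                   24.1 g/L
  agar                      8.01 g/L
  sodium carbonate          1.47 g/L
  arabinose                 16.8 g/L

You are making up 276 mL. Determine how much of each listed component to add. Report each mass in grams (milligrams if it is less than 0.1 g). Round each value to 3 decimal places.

sodium citrate dihydrate 0.787 g; peptone 6.652 g; agar 2.211 g; sodium carbonate 0.406 g; arabinose 4.637 g

Working volume: 276 mL = 0.276 L.
sodium citrate dihydrate: 2.85 g/L × 0.276 L = 0.787 g
peptone: 24.1 g/L × 0.276 L = 6.652 g
agar: 8.01 g/L × 0.276 L = 2.211 g
sodium carbonate: 1.47 g/L × 0.276 L = 0.406 g
arabinose: 16.8 g/L × 0.276 L = 4.637 g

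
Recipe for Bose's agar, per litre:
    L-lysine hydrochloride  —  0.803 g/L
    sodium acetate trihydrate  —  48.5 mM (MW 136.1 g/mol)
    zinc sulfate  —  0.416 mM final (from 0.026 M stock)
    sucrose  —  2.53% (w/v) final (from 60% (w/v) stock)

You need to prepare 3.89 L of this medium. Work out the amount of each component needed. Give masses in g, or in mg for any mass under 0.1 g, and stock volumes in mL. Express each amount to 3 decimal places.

Working volume: 3.89 L.
L-lysine hydrochloride: 0.803 g/L × 3.89 L = 3.124 g
sodium acetate trihydrate: 48.5 mmol/L × 136.1 g/mol × 3.89 L ÷ 1000 = 25.677 g
zinc sulfate: C1V1 = C2V2 → 0.416 mM × 3890 mL ÷ 26 mM = 62.240 mL
sucrose: dilute stock: 2.53% ÷ 60% × 3890 mL = 164.028 mL

L-lysine hydrochloride 3.124 g; sodium acetate trihydrate 25.677 g; zinc sulfate 62.240 mL; sucrose 164.028 mL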